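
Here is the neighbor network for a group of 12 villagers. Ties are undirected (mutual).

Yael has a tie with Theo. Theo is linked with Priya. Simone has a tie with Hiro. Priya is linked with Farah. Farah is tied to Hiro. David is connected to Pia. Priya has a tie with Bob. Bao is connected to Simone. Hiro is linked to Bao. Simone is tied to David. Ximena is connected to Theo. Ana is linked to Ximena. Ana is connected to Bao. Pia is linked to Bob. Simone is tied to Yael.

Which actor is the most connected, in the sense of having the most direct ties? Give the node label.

Degrees — Ana:2, Bao:3, Bob:2, David:2, Farah:2, Hiro:3, Pia:2, Priya:3, Simone:4, Theo:3, Ximena:2, Yael:2.
The maximum is 4, attained only by Simone.

Simone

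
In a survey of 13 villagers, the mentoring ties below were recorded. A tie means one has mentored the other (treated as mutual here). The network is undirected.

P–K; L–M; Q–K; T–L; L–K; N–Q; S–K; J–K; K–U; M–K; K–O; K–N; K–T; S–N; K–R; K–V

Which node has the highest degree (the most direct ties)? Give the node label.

Degrees — J:1, K:12, L:3, M:2, N:3, O:1, P:1, Q:2, R:1, S:2, T:2, U:1, V:1.
The maximum is 12, attained only by K.

K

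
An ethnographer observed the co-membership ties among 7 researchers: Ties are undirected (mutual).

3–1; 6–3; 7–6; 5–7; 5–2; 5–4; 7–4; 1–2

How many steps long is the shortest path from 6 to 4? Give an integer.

2

One shortest route is 6 – 7 – 4, which uses 2 edges, and 6 and 4 are not directly tied, so nothing shorter exists. So d(6,4) = 2.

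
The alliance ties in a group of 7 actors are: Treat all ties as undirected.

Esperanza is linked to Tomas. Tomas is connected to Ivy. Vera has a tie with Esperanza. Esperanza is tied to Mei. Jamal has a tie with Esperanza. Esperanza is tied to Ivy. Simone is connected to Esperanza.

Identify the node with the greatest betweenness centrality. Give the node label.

Unnormalized betweenness of each node: Esperanza:14, Ivy:0, Jamal:0, Mei:0, Simone:0, Tomas:0, Vera:0.
Esperanza has the largest value, 14, making it the main broker — the node through which the most shortest paths run.

Esperanza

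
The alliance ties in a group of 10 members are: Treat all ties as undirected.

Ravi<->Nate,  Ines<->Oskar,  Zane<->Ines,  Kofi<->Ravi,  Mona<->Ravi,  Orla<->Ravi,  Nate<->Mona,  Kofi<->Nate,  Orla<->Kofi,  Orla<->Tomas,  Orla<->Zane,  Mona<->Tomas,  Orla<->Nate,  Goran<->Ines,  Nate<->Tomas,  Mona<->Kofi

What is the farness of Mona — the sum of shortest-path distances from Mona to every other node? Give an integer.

23

Distances from Mona: Goran:5, Ines:4, Kofi:1, Nate:1, Orla:2, Oskar:5, Ravi:1, Tomas:1, Zane:3.
Sum = 5 + 4 + 1 + 1 + 2 + 5 + 1 + 1 + 3 = 23.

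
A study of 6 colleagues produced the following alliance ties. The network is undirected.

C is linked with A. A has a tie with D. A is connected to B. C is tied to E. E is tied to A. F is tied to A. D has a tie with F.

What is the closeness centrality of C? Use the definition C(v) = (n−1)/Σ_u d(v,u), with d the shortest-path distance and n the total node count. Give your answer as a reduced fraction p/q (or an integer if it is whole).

Distances from C: A:1, B:2, D:2, E:1, F:2. Sum = 8.
n = 6, so closeness = 5/8.

5/8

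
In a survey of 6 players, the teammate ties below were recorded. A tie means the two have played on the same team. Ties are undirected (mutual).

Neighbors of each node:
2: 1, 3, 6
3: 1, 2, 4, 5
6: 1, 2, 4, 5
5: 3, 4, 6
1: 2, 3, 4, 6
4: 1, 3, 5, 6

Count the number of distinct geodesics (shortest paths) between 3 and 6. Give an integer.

The shortest distance is 2. The length-2 paths are: 3–2–6; 3–4–6; 3–5–6; 3–1–6.
That gives 4 distinct shortest paths.

4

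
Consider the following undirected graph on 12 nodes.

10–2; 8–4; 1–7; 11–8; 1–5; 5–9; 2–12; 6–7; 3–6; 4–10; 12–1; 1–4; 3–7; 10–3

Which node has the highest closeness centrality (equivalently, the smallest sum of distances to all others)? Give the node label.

Farness (sum of distances to all others) for each node — 1:19, 2:28, 3:26, 4:21, 5:27, 6:31, 7:24, 8:29, 9:37, 10:23, 11:39, 12:26.
The smallest farness is 19, for 1, so 1 has the highest closeness.

1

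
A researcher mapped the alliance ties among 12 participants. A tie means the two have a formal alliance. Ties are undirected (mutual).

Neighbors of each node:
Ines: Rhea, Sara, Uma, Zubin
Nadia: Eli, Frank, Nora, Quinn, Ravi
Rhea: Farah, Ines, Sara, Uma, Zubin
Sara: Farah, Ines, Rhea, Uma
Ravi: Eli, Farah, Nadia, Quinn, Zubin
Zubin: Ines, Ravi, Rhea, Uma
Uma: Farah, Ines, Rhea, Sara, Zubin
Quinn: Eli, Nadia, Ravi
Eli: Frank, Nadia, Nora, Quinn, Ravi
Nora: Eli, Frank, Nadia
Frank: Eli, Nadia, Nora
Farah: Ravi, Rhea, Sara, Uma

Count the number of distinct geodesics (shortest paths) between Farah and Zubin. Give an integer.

The shortest distance is 2. The length-2 paths are: Farah–Ravi–Zubin; Farah–Rhea–Zubin; Farah–Uma–Zubin.
That gives 3 distinct shortest paths.

3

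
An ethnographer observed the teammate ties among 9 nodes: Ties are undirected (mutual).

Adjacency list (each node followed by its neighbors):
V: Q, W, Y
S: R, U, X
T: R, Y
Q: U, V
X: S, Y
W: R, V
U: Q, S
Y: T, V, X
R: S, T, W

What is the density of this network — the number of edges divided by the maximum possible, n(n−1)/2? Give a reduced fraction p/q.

There are 11 edges and 9 nodes, so the maximum possible is C(9,2) = 36.
Density = 11/36.

11/36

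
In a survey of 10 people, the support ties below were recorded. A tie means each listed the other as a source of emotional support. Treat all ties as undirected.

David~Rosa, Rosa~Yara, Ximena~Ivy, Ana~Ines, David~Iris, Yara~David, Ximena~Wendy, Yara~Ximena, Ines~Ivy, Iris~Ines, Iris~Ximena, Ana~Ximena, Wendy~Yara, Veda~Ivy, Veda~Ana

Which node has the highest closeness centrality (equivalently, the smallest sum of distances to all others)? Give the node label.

Ximena

Farness (sum of distances to all others) for each node — Ana:17, David:19, Ines:18, Iris:16, Ivy:17, Rosa:21, Veda:23, Wendy:18, Ximena:13, Yara:16.
The smallest farness is 13, for Ximena, so Ximena has the highest closeness.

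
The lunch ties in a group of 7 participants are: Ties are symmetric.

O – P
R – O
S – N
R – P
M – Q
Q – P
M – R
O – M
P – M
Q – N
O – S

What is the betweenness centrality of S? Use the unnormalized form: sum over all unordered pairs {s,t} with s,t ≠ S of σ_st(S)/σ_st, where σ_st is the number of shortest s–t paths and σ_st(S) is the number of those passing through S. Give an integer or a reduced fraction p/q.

4/3

Pairs whose geodesics pass through S — O–N: 1; R–N: 1/3.
All other pairs contribute 0.
Summing the contributions gives betweenness(S) = 4/3.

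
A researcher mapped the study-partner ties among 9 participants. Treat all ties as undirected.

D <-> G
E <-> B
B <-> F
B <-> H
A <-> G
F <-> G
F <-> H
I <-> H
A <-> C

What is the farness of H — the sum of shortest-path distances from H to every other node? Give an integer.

Distances from H: A:3, B:1, C:4, D:3, E:2, F:1, G:2, I:1.
Sum = 3 + 1 + 4 + 3 + 2 + 1 + 2 + 1 = 17.

17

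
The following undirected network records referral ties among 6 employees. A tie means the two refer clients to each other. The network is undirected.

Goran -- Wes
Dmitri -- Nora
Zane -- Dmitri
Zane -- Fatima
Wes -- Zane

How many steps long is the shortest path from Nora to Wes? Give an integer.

3

One shortest route is Nora – Dmitri – Zane – Wes, which uses 3 edges, and at distance 2 from Nora we only reach {Zane}, which does not include Wes. So d(Nora,Wes) = 3.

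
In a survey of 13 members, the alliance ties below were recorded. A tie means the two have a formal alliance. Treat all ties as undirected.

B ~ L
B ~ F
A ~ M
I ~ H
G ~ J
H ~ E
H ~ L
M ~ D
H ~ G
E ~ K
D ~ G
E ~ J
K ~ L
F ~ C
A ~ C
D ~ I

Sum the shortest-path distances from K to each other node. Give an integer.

35

Distances from K: A:5, B:2, C:4, D:4, E:1, F:3, G:3, H:2, I:3, J:2, L:1, M:5.
Sum = 5 + 2 + 4 + 4 + 1 + 3 + 3 + 2 + 3 + 2 + 1 + 5 = 35.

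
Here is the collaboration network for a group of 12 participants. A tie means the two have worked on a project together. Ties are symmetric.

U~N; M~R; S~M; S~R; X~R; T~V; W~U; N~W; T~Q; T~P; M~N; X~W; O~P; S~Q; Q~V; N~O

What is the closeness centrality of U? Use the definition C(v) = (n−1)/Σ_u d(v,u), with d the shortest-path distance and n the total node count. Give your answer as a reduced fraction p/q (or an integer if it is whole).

Distances from U: M:2, N:1, O:2, P:3, Q:4, R:3, S:3, T:4, V:5, W:1, X:2. Sum = 30.
n = 12, so closeness = 11/30.

11/30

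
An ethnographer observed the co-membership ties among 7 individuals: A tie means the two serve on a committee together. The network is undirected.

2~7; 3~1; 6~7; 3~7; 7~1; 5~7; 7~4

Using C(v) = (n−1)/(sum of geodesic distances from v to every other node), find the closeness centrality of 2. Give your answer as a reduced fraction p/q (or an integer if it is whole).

6/11

Distances from 2: 1:2, 3:2, 4:2, 5:2, 6:2, 7:1. Sum = 11.
n = 7, so closeness = 6/11.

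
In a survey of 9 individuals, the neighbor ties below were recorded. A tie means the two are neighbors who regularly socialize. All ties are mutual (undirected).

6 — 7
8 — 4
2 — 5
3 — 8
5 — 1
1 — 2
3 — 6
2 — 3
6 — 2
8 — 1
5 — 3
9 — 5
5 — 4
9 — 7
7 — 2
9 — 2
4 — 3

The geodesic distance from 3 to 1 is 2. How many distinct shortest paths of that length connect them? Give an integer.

3

The shortest distance is 2. The length-2 paths are: 3–2–1; 3–5–1; 3–8–1.
That gives 3 distinct shortest paths.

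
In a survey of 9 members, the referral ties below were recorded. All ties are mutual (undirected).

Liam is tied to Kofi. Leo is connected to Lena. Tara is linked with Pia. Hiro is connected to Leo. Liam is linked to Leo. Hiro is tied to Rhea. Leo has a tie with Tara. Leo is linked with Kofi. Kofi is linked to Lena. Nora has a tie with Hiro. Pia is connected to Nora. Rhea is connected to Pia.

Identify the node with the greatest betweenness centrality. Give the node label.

Leo

Unnormalized betweenness of each node: Hiro:17/2, Kofi:1/2, Lena:0, Leo:33/2, Liam:0, Nora:1/2, Pia:5/2, Rhea:1/2, Tara:4.
Leo has the largest value, 33/2, making it the main broker — the node through which the most shortest paths run.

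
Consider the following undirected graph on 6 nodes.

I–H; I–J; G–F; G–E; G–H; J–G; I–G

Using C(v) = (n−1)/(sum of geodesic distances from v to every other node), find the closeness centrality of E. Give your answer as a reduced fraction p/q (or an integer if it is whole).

Distances from E: F:2, G:1, H:2, I:2, J:2. Sum = 9.
n = 6, so closeness = 5/9.

5/9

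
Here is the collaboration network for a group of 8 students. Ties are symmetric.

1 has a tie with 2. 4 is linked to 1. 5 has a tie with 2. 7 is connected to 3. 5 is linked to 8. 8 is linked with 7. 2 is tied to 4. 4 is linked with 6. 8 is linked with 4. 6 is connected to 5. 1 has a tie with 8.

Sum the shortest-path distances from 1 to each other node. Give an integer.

12

Distances from 1: 2:1, 3:3, 4:1, 5:2, 6:2, 7:2, 8:1.
Sum = 1 + 3 + 1 + 2 + 2 + 2 + 1 = 12.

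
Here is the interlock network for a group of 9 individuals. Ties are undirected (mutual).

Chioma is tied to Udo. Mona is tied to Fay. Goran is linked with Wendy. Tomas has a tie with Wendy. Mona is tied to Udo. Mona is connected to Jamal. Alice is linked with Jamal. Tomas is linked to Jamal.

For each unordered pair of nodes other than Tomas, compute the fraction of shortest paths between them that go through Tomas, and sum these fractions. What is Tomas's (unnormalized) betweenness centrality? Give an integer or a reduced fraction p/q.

12

Pairs whose geodesics pass through Tomas — Alice–Wendy: 1; Alice–Goran: 1; Jamal–Wendy: 1; Jamal–Goran: 1; Chioma–Wendy: 1; Chioma–Goran: 1; Fay–Wendy: 1; Fay–Goran: 1; Wendy–Udo: 1; Wendy–Mona: 1; Goran–Udo: 1; Goran–Mona: 1.
All other pairs contribute 0.
Summing the contributions gives betweenness(Tomas) = 12.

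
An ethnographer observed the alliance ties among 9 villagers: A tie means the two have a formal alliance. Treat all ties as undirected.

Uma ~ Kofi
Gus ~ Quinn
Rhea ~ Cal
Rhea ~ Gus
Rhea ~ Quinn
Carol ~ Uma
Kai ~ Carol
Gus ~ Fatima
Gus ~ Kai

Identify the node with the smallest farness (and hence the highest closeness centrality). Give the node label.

Farness (sum of distances to all others) for each node — Cal:26, Carol:19, Fatima:22, Gus:15, Kai:16, Kofi:31, Quinn:20, Rhea:19, Uma:24.
The smallest farness is 15, for Gus, so Gus has the highest closeness.

Gus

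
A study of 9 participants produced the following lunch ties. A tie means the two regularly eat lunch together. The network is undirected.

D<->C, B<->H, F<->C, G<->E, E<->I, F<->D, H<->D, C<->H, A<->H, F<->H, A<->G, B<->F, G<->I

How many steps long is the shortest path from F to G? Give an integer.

One shortest route is F – H – A – G, which uses 3 edges, and at distance 2 from F we only reach {A}, which does not include G. So d(F,G) = 3.

3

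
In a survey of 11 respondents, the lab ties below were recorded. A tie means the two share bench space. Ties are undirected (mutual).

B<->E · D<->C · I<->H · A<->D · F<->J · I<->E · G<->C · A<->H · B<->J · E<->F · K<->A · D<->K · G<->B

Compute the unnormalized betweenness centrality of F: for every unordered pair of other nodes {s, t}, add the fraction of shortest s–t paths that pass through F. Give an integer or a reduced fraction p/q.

Pairs whose geodesics pass through F — J–E: 1/2; J–I: 1/2; J–H: 1/2; J–A: 1/3.
All other pairs contribute 0.
Summing the contributions gives betweenness(F) = 11/6.

11/6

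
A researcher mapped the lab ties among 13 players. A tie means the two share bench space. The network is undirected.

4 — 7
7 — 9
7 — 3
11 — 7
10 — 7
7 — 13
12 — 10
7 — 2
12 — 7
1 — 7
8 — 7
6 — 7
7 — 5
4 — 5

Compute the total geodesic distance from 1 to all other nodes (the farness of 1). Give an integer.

Distances from 1: 2:2, 3:2, 4:2, 5:2, 6:2, 7:1, 8:2, 9:2, 10:2, 11:2, 12:2, 13:2.
Sum = 2 + 2 + 2 + 2 + 2 + 1 + 2 + 2 + 2 + 2 + 2 + 2 = 23.

23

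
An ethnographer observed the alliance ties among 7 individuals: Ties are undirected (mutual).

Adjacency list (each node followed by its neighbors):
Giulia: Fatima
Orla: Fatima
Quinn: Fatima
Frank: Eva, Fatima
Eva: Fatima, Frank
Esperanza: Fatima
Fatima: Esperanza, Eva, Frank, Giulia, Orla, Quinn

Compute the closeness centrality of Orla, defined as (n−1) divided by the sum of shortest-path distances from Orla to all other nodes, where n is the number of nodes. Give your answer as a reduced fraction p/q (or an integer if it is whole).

Distances from Orla: Esperanza:2, Eva:2, Fatima:1, Frank:2, Giulia:2, Quinn:2. Sum = 11.
n = 7, so closeness = 6/11.

6/11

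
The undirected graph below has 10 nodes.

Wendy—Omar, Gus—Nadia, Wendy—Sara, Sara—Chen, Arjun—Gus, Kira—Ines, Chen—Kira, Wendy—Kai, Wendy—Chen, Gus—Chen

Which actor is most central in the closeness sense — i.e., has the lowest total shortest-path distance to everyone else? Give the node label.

Farness (sum of distances to all others) for each node — Arjun:26, Chen:14, Gus:18, Ines:28, Kai:25, Kira:20, Nadia:26, Omar:25, Sara:19, Wendy:17.
The smallest farness is 14, for Chen, so Chen has the highest closeness.

Chen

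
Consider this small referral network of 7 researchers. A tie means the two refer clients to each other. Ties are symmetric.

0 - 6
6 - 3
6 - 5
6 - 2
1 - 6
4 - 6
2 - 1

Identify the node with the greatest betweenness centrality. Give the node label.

6

Unnormalized betweenness of each node: 0:0, 1:0, 2:0, 3:0, 4:0, 5:0, 6:14.
6 has the largest value, 14, making it the main broker — the node through which the most shortest paths run.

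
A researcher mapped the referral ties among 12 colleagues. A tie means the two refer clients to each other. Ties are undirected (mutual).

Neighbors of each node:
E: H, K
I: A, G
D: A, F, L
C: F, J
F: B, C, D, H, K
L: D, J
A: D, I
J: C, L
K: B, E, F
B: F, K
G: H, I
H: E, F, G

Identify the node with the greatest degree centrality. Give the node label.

Degrees — A:2, B:2, C:2, D:3, E:2, F:5, G:2, H:3, I:2, J:2, K:3, L:2.
The maximum is 5, attained only by F.

F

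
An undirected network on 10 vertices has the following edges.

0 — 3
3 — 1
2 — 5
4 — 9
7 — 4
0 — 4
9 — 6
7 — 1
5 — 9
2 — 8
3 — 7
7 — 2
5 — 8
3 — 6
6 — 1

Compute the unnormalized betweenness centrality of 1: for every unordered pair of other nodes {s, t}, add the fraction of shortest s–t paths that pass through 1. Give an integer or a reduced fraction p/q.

Pairs whose geodesics pass through 1 — 2–6: 1/3; 7–6: 1/2.
All other pairs contribute 0.
Summing the contributions gives betweenness(1) = 5/6.

5/6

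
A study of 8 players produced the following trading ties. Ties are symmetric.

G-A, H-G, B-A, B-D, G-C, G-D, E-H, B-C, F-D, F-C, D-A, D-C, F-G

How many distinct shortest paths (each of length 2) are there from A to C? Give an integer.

3

The shortest distance is 2. The length-2 paths are: A–G–C; A–D–C; A–B–C.
That gives 3 distinct shortest paths.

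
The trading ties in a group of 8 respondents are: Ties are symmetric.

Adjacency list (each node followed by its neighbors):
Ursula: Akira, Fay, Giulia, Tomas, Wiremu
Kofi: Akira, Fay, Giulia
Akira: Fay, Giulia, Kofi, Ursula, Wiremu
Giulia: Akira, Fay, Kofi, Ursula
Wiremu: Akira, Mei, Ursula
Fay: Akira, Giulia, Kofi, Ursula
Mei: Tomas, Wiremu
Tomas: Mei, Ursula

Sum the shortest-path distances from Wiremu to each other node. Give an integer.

Distances from Wiremu: Akira:1, Fay:2, Giulia:2, Kofi:2, Mei:1, Tomas:2, Ursula:1.
Sum = 1 + 2 + 2 + 2 + 1 + 2 + 1 = 11.

11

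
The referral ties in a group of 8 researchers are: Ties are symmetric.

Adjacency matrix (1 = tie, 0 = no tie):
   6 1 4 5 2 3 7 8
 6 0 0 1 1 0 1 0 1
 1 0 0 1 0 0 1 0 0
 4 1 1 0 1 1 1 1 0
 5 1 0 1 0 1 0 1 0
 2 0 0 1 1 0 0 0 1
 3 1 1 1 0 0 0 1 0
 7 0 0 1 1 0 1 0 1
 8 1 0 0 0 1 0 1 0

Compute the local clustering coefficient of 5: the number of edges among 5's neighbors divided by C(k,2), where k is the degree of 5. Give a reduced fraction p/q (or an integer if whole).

1/2

5's neighbors: 2, 4, 6, and 7 (k = 4).
Possible neighbor pairs: C(4,2) = 6. Edges among them: 2–4, 4–6, 4–7 → e = 3.
Clustering(5) = 3/6 = 1/2.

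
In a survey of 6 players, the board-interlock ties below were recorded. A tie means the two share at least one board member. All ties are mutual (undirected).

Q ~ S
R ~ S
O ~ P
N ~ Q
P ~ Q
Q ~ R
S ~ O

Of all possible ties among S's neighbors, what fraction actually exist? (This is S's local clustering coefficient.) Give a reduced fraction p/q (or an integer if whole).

S's neighbors: O, Q, and R (k = 3).
Possible neighbor pairs: C(3,2) = 3. Edges among them: Q–R → e = 1.
Clustering(S) = 1/3.

1/3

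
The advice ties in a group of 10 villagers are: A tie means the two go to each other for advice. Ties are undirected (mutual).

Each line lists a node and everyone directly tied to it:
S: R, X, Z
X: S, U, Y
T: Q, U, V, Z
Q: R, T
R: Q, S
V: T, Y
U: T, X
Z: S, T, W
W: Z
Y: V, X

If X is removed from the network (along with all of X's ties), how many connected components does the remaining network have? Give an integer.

1

X's neighbors (S, U, and Y) remain reachable from one another through other ties, so the rest of the network stays in one piece.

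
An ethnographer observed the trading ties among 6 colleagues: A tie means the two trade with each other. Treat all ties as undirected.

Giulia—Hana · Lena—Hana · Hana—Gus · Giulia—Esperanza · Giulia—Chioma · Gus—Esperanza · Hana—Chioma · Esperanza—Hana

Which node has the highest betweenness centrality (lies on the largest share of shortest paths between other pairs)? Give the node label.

Hana

Unnormalized betweenness of each node: Chioma:0, Esperanza:1/2, Giulia:1/2, Gus:0, Hana:6, Lena:0.
Hana has the largest value, 6, making it the main broker — the node through which the most shortest paths run.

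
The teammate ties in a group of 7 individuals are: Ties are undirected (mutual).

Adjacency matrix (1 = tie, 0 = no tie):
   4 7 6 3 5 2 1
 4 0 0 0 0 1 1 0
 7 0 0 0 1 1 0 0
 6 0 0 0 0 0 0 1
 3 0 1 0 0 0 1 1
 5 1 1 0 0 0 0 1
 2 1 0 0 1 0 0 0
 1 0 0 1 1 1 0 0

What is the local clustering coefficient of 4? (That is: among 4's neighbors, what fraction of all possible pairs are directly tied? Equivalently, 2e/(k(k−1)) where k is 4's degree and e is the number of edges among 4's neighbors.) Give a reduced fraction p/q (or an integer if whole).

4's neighbors: 2 and 5 (k = 2).
Possible neighbor pairs: C(2,2) = 1. Edges among them: none → e = 0.
Clustering(4) = 0/1.

0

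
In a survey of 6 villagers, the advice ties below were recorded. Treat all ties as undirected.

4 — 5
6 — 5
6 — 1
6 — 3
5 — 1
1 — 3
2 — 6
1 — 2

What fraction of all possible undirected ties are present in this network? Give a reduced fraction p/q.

8/15

There are 8 edges and 6 nodes, so the maximum possible is C(6,2) = 15.
Density = 8/15.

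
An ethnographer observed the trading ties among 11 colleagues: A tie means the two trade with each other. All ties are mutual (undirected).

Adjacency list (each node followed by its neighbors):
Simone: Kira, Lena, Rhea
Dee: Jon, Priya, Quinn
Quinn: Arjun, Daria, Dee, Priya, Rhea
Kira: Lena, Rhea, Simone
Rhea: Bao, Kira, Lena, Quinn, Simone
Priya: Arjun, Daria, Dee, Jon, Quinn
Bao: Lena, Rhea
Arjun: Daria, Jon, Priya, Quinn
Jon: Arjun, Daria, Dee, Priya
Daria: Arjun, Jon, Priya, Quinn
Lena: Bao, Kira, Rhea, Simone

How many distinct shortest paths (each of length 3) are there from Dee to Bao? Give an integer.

1

The shortest distance is 3, and the only length-3 path is Dee–Quinn–Rhea–Bao. So there is exactly 1 shortest path.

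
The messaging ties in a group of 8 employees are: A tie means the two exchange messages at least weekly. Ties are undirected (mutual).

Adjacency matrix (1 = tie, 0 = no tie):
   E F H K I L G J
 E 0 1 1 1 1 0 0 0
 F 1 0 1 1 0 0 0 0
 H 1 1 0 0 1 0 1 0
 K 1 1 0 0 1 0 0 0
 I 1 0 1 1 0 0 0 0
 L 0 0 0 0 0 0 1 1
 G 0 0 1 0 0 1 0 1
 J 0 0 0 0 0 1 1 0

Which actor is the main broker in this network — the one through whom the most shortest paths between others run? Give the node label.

H

Unnormalized betweenness of each node: E:5/3, F:4/3, G:10, H:37/3, I:4/3, J:0, K:1/3, L:0.
H has the largest value, 37/3, making it the main broker — the node through which the most shortest paths run.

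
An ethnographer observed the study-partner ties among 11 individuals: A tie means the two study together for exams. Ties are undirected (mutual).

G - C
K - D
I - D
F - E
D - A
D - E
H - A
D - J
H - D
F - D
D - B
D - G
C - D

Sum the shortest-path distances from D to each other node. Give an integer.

Distances from D: A:1, B:1, C:1, E:1, F:1, G:1, H:1, I:1, J:1, K:1.
Sum = 1 + 1 + 1 + 1 + 1 + 1 + 1 + 1 + 1 + 1 = 10.

10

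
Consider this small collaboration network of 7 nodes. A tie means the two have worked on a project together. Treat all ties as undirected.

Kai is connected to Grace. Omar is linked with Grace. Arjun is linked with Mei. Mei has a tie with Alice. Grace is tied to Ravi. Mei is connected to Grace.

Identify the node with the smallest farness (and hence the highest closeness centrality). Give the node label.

Farness (sum of distances to all others) for each node — Alice:14, Arjun:14, Grace:8, Kai:13, Mei:9, Omar:13, Ravi:13.
The smallest farness is 8, for Grace, so Grace has the highest closeness.

Grace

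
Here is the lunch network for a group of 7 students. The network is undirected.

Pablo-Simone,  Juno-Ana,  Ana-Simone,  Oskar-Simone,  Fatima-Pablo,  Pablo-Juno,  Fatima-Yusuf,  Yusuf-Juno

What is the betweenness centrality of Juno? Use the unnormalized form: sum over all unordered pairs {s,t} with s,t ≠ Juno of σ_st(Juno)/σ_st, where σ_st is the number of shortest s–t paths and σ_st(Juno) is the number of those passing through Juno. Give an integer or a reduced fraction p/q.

4

Pairs whose geodesics pass through Juno — Yusuf–Pablo: 1/2; Yusuf–Oskar: 2/3; Yusuf–Simone: 2/3; Yusuf–Ana: 1; Pablo–Ana: 1/2; Fatima–Ana: 2/3.
All other pairs contribute 0.
Summing the contributions gives betweenness(Juno) = 4.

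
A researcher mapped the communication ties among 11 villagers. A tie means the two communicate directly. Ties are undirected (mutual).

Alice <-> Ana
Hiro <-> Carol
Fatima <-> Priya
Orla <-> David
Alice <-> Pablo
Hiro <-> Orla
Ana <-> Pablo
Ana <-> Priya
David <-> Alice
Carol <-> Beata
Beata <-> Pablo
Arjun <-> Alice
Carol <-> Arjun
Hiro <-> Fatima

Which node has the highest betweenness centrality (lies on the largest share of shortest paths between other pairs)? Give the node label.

Unnormalized betweenness of each node: Alice:23/2, Ana:7, Arjun:5/2, Beata:5/2, Carol:8, David:4, Fatima:4, Hiro:10, Orla:3, Pablo:9/2, Priya:4.
Alice has the largest value, 23/2, making it the main broker — the node through which the most shortest paths run.

Alice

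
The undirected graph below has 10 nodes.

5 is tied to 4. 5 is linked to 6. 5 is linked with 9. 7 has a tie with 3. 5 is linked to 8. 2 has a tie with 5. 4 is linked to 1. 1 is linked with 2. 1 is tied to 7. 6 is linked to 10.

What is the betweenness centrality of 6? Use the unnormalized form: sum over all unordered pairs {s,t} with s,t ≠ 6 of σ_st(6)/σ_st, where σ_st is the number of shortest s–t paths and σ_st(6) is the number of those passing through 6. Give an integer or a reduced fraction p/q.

Pairs whose geodesics pass through 6 — 7–10: 2/2; 10–2: 1; 10–4: 1; 10–5: 1; 10–9: 1; 10–1: 2/2; 10–3: 2/2; 10–8: 1.
All other pairs contribute 0.
Summing the contributions gives betweenness(6) = 8.

8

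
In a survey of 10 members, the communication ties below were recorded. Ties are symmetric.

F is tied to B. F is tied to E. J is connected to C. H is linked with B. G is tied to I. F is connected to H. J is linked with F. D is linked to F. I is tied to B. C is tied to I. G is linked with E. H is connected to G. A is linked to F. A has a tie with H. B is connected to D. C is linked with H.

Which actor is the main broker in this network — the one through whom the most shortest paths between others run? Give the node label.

Unnormalized betweenness of each node: A:0, B:13/3, C:31/12, D:0, E:1, F:49/4, G:31/12, H:31/4, I:5/2, J:1.
F has the largest value, 49/4, making it the main broker — the node through which the most shortest paths run.

F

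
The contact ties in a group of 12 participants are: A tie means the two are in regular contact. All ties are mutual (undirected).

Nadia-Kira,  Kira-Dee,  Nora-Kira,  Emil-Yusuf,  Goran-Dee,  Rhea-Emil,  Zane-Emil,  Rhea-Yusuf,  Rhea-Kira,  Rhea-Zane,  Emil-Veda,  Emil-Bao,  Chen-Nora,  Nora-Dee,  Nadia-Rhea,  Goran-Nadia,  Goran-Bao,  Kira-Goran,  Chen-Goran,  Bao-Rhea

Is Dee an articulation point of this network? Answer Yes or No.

No

Even without Dee, every remaining node can still reach every other (the residual graph is connected), so Dee is not a cut vertex.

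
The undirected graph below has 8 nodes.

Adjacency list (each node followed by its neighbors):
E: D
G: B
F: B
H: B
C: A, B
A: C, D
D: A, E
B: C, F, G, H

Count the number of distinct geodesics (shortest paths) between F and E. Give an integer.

The shortest distance is 5, and the only length-5 path is F–B–C–A–D–E. So there is exactly 1 shortest path.

1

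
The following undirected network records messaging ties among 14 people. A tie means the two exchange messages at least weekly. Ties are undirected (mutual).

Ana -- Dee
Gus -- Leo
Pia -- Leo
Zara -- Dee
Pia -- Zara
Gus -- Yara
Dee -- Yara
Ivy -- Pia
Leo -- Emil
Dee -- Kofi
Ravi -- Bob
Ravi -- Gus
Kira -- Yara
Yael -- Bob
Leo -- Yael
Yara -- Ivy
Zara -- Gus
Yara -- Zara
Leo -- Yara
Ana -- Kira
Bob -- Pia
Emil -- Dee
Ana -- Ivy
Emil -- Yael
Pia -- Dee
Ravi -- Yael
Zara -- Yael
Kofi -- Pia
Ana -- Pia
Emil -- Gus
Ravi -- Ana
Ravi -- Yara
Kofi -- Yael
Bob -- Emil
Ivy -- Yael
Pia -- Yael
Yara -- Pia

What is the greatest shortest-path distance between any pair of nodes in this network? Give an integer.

3

Eccentricity of each node (its greatest distance to any other): Ana:2, Bob:3, Dee:2, Emil:3, Gus:3, Ivy:2, Kira:3, Kofi:3, Leo:2, Pia:2, Ravi:2, Yael:3, Yara:2, Zara:2.
The maximum eccentricity is 3, realized for instance by the pair Kofi–Kira via Kofi – Dee – Ana – Kira. So the diameter is 3.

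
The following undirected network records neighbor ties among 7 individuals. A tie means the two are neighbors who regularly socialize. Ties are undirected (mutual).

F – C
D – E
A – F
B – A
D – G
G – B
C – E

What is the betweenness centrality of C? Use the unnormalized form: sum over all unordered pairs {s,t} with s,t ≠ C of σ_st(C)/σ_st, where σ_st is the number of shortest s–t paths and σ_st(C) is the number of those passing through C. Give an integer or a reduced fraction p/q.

Pairs whose geodesics pass through C — E–A: 1; E–F: 1; D–F: 1.
All other pairs contribute 0.
Summing the contributions gives betweenness(C) = 3.

3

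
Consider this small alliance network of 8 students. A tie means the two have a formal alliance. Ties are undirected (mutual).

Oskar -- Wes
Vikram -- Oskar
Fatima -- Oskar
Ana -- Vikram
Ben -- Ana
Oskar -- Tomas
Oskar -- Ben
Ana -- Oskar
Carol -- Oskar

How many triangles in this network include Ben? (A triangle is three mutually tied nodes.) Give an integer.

Ben's neighbors: Ana and Oskar.
Neighbor pairs that are themselves tied: Ben–Ana–Oskar. Each forms one triangle with Ben, for 1 in total.

1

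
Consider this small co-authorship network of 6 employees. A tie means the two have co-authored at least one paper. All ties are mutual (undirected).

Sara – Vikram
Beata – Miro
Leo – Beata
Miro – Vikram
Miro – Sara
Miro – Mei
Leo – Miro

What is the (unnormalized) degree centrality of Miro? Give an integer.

Miro is directly tied to Beata, Leo, Mei, Sara, and Vikram. That is 5 neighbors, so the degree of Miro is 5.

5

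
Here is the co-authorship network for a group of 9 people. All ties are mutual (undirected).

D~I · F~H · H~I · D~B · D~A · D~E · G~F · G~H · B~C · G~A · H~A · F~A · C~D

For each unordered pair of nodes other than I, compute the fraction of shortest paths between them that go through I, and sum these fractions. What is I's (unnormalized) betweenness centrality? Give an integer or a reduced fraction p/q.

2

Pairs whose geodesics pass through I — H–B: 1/2; H–E: 1/2; H–D: 1/2; H–C: 1/2.
All other pairs contribute 0.
Summing the contributions gives betweenness(I) = 2.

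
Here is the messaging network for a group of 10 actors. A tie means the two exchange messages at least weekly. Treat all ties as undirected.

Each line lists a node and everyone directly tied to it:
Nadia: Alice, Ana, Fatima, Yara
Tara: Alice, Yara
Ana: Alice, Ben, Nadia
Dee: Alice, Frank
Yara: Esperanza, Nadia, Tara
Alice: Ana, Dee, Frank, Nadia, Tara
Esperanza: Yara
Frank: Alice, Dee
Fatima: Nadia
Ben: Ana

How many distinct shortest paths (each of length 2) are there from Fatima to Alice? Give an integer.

1

The shortest distance is 2, and the only length-2 path is Fatima–Nadia–Alice. So there is exactly 1 shortest path.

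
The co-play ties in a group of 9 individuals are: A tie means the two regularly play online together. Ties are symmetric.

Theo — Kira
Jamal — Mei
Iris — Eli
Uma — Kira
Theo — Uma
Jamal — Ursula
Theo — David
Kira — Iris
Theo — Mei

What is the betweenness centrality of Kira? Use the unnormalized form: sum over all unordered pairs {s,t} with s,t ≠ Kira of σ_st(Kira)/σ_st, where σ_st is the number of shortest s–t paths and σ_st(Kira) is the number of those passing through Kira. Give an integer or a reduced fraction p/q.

12

Pairs whose geodesics pass through Kira — Jamal–Iris: 1; Jamal–Eli: 1; Theo–Iris: 1; Theo–Eli: 1; David–Iris: 1; David–Eli: 1; Ursula–Iris: 1; Ursula–Eli: 1; Mei–Iris: 1; Mei–Eli: 1; Iris–Uma: 1; Uma–Eli: 1.
All other pairs contribute 0.
Summing the contributions gives betweenness(Kira) = 12.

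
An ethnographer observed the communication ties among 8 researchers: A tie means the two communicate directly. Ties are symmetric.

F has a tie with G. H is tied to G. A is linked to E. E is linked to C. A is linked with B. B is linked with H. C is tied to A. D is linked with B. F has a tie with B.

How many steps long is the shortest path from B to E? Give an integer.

2

One shortest route is B – A – E, which uses 2 edges, and B and E are not directly tied, so nothing shorter exists. So d(B,E) = 2.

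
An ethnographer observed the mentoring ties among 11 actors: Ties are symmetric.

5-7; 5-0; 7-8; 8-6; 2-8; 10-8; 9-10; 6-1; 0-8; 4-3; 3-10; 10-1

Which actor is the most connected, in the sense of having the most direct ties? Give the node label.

8

Degrees — 0:2, 1:2, 2:1, 3:2, 4:1, 5:2, 6:2, 7:2, 8:5, 9:1, 10:4.
The maximum is 5, attained only by 8.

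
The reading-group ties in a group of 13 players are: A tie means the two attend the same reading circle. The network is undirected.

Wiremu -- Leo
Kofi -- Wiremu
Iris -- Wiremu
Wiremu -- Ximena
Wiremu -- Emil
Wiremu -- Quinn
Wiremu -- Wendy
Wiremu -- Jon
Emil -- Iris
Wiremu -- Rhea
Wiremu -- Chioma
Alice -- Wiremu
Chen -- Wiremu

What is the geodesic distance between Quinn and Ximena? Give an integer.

2

One shortest route is Quinn – Wiremu – Ximena, which uses 2 edges, and Quinn and Ximena are not directly tied, so nothing shorter exists. So d(Quinn,Ximena) = 2.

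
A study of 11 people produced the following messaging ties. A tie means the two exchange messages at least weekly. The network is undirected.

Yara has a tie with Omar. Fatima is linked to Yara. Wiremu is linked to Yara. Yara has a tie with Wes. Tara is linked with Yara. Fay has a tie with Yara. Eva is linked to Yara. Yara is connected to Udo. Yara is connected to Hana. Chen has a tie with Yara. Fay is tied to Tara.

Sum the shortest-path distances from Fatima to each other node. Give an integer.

19

Distances from Fatima: Chen:2, Eva:2, Fay:2, Hana:2, Omar:2, Tara:2, Udo:2, Wes:2, Wiremu:2, Yara:1.
Sum = 2 + 2 + 2 + 2 + 2 + 2 + 2 + 2 + 2 + 1 = 19.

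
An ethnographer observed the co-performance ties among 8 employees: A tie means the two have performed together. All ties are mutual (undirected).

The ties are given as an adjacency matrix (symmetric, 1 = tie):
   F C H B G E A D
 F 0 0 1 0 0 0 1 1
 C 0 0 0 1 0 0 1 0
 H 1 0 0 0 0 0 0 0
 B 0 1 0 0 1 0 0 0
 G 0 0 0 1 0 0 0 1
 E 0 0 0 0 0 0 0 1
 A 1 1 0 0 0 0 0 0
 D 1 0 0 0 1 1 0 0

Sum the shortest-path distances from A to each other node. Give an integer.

14

Distances from A: B:2, C:1, D:2, E:3, F:1, G:3, H:2.
Sum = 2 + 1 + 2 + 3 + 1 + 3 + 2 = 14.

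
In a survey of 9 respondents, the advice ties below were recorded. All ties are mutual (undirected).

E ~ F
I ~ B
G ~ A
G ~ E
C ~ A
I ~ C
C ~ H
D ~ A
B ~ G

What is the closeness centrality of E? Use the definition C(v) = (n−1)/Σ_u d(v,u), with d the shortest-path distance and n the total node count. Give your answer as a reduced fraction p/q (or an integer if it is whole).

8/19

Distances from E: A:2, B:2, C:3, D:3, F:1, G:1, H:4, I:3. Sum = 19.
n = 9, so closeness = 8/19.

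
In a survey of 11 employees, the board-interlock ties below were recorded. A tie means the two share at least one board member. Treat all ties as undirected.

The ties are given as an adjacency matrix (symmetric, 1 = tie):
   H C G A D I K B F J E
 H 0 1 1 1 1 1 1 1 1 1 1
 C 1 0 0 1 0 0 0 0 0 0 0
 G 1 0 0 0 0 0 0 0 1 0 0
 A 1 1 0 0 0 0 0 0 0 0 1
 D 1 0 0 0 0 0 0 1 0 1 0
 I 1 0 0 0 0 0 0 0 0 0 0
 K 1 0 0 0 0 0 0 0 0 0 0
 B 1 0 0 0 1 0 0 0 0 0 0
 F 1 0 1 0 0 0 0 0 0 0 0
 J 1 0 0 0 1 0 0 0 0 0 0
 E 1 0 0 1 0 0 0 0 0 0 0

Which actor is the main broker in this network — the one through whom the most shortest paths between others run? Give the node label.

H

Unnormalized betweenness of each node: A:1/2, B:0, C:0, D:1/2, E:0, F:0, G:0, H:39, I:0, J:0, K:0.
H has the largest value, 39, making it the main broker — the node through which the most shortest paths run.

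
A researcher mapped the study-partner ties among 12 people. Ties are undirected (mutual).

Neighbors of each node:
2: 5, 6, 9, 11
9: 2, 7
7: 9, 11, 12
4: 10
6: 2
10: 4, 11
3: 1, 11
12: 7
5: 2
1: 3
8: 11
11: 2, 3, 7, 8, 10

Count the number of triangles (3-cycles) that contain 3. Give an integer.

0

3's neighbors are 1 and 11, but none of them are tied to each other, so no triangle contains 3.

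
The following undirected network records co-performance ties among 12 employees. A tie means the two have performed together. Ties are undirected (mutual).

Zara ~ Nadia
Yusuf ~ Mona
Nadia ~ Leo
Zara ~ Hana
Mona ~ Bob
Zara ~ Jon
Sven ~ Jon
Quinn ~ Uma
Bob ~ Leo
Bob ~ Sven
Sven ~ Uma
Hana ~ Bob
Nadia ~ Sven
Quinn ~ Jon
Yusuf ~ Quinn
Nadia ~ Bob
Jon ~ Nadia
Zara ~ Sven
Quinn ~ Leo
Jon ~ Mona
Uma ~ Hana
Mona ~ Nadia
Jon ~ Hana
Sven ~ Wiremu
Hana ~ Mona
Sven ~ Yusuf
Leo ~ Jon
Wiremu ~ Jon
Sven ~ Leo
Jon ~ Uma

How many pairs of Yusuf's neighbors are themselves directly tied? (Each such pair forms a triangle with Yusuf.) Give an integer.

0

Yusuf's neighbors are Mona, Quinn, and Sven, but none of them are tied to each other, so no triangle contains Yusuf.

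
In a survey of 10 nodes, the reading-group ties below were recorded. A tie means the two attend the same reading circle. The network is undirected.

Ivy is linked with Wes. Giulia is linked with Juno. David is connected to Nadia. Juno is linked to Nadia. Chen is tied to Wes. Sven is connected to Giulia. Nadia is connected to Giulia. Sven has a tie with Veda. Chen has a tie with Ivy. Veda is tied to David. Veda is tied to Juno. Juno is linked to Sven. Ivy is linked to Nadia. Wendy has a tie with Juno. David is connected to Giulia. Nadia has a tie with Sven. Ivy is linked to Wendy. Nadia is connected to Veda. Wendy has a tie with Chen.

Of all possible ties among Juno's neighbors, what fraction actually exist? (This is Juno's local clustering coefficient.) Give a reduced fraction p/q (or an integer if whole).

Juno's neighbors: Giulia, Nadia, Sven, Veda, and Wendy (k = 5).
Possible neighbor pairs: C(5,2) = 10. Edges among them: Giulia–Nadia, Giulia–Sven, Nadia–Sven, Nadia–Veda, Sven–Veda → e = 5.
Clustering(Juno) = 5/10 = 1/2.

1/2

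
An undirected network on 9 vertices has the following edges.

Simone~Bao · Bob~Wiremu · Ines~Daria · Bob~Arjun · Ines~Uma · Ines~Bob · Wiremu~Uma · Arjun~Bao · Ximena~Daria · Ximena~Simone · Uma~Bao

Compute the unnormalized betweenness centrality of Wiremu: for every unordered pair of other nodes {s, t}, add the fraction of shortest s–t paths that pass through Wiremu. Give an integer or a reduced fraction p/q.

1/2

Pairs whose geodesics pass through Wiremu — Bob–Uma: 1/2.
All other pairs contribute 0.
Summing the contributions gives betweenness(Wiremu) = 1/2.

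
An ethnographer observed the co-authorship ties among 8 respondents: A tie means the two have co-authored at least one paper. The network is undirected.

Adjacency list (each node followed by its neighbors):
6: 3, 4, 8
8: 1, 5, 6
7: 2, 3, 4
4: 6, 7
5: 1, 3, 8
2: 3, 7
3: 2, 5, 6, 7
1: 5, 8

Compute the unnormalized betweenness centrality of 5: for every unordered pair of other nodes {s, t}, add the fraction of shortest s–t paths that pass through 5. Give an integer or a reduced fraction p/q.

13/3

Pairs whose geodesics pass through 5 — 1–7: 1; 1–2: 1; 1–3: 1; 8–7: 1/3; 8–2: 1/2; 8–3: 1/2.
All other pairs contribute 0.
Summing the contributions gives betweenness(5) = 13/3.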